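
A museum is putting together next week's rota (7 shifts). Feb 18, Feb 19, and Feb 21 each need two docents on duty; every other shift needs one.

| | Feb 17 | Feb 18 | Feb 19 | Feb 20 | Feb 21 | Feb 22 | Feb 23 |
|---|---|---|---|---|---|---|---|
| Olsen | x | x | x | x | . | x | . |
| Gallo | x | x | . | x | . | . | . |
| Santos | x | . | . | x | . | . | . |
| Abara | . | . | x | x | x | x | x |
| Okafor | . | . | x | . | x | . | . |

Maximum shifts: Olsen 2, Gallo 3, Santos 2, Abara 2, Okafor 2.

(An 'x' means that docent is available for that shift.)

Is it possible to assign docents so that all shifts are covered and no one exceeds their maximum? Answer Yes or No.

No

Total capacity is 11 and 10 slots are needed, so capacity alone doesn't rule it out.
Shifts {Feb 18, Feb 19, Feb 21, Feb 22, Feb 23} need 8 worker-slots in total, but the docents available for any of those shifts (Olsen, Gallo, Abara, and Okafor) can supply at most 7 among them. So no valid schedule exists.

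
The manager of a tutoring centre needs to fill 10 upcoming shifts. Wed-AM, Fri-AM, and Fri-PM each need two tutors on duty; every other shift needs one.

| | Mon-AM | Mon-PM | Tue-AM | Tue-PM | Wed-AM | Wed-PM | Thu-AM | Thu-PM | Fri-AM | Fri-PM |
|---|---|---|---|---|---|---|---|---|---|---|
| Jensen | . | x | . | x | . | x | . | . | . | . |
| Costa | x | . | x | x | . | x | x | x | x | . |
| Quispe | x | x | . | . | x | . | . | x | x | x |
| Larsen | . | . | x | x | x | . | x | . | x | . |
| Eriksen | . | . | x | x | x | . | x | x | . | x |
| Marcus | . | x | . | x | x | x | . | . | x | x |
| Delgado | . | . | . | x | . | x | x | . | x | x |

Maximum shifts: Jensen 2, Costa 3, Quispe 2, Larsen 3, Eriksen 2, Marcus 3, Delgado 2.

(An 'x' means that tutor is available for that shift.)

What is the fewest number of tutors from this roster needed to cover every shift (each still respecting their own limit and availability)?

5

13 slots to fill and no one can take more than 3, so at least ⌈13/3⌉ = 5 tutors are needed.
Jensen, Costa, Quispe, Larsen, and Marcus alone can cover everything: Mon-AM→Costa, Mon-PM→Jensen, Tue-AM→Costa, Tue-PM→Larsen, Wed-AM→Larsen+Marcus, Wed-PM→Jensen, Thu-AM→Costa, Thu-PM→Quispe, Fri-AM→Larsen+Marcus, Fri-PM→Quispe+Marcus.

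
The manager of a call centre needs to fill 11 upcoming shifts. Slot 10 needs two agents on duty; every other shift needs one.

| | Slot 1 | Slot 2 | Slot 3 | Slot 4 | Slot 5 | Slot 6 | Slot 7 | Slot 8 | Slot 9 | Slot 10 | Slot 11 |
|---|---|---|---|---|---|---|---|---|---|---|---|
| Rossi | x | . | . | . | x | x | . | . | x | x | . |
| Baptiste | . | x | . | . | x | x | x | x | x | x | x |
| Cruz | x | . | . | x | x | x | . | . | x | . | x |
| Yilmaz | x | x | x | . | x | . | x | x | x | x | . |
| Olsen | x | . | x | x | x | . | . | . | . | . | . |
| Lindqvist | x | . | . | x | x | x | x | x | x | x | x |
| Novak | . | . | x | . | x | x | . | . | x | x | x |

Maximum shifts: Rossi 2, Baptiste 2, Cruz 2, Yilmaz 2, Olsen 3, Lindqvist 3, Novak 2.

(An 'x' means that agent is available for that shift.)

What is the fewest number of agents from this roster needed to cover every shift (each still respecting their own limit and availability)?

5

12 slots to fill and no one can take more than 3, so at least ⌈12/3⌉ = 4 agents are needed.
Any 4 agents together have capacity at most 3+3+2+2 = 10 < 12 slots, so 4 can never suffice.
Rossi, Baptiste, Cruz, Olsen, and Lindqvist alone can cover everything: Slot 1→Olsen, Slot 2→Baptiste, Slot 3→Olsen, Slot 4→Cruz, Slot 5→Olsen, Slot 6→Rossi, Slot 7→Baptiste, Slot 8→Lindqvist, Slot 9→Lindqvist, Slot 10→Rossi+Lindqvist, Slot 11→Cruz.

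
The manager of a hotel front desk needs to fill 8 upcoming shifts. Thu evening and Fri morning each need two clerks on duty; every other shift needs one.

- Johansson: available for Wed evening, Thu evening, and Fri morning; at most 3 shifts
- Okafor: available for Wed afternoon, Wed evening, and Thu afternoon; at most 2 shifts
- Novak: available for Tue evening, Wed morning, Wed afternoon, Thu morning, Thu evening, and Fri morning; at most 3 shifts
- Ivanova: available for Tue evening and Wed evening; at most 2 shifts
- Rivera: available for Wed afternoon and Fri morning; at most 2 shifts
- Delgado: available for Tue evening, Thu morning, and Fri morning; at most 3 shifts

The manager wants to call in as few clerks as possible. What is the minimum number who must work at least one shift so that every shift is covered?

10 slots to fill and no one can take more than 3, so at least ⌈10/3⌉ = 4 clerks are needed.
Johansson, Okafor, Novak, and Delgado alone can cover everything: Tue evening→Novak, Wed morning→Novak, Wed afternoon→Okafor, Wed evening→Johansson, Thu morning→Delgado, Thu afternoon→Okafor, Thu evening→Johansson+Novak, Fri morning→Johansson+Delgado.

4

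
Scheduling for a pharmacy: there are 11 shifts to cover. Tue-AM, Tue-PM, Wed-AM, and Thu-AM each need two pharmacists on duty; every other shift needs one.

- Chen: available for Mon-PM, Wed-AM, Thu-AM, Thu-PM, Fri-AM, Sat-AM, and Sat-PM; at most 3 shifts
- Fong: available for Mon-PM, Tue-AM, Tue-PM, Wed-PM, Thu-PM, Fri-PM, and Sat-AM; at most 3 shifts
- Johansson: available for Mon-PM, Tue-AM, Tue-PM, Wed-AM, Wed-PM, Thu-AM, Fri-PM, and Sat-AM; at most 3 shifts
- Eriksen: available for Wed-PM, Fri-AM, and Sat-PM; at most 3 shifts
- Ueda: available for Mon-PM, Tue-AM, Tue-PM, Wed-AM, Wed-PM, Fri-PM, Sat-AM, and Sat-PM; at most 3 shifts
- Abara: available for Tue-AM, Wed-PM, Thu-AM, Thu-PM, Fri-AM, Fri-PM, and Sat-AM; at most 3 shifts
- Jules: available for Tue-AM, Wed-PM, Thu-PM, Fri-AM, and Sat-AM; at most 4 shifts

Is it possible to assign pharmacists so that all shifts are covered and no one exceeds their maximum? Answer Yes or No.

One valid schedule: Mon-PM→Fong, Tue-AM→Ueda+Abara, Tue-PM→Fong+Johansson, Wed-AM→Chen+Johansson, Wed-PM→Eriksen, Thu-AM→Chen+Johansson, Thu-PM→Fong, Fri-AM→Eriksen, Fri-PM→Ueda, Sat-AM→Ueda, Sat-PM→Chen.
Loads: Chen 3/3, Fong 3/3, Johansson 3/3, Eriksen 2/3, Ueda 3/3, Abara 1/3, Jules 0/4 — all within limits.

Yes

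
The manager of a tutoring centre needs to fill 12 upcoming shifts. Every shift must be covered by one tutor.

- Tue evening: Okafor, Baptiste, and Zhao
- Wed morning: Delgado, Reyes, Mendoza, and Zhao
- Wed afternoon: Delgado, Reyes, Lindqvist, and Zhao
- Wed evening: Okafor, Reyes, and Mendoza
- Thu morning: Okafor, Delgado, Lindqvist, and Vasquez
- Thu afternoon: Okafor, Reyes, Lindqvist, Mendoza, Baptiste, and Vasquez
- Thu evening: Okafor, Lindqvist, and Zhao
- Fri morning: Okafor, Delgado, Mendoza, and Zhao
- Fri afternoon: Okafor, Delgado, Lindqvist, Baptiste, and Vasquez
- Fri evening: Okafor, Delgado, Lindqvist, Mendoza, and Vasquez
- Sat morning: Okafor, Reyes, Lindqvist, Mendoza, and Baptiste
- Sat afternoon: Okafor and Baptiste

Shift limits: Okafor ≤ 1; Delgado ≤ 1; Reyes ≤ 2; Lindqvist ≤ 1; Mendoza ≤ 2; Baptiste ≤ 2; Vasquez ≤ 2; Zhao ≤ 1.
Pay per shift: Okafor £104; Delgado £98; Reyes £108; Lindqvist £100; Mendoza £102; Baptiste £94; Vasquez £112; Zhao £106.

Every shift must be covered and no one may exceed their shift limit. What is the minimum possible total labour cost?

£1240

Picking the cheapest available tutor for each shift independently would cost £1162, but that ignores the shift limits.
An optimal schedule: Tue evening→Baptiste, Wed morning→Delgado, Wed afternoon→Reyes, Wed evening→Reyes, Thu morning→Vasquez, Thu afternoon→Vasquez, Thu evening→Lindqvist, Fri morning→Zhao, Fri afternoon→Baptiste, Fri evening→Mendoza, Sat morning→Mendoza, Sat afternoon→Okafor.
Total: 94 + 98 + 108 + 108 + 112 + 112 + 100 + 106 + 94 + 102 + 102 + 104 = £1240.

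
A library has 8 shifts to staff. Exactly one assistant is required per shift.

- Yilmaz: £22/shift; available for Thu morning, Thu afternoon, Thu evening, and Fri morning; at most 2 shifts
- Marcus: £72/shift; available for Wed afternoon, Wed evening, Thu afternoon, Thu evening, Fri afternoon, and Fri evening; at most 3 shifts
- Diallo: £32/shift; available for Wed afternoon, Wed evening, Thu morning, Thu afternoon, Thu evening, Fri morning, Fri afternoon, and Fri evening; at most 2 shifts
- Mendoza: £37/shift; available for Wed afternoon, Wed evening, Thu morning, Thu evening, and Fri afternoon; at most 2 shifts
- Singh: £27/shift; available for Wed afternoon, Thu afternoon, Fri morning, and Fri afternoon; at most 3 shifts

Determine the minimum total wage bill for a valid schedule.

£226

Picking the cheapest available assistant for each shift independently would cost £206, but that ignores the shift limits.
An optimal schedule: Wed afternoon→Singh, Wed evening→Diallo, Thu morning→Yilmaz, Thu afternoon→Singh, Thu evening→Mendoza, Fri morning→Yilmaz, Fri afternoon→Singh, Fri evening→Diallo.
Total: 27 + 32 + 22 + 27 + 37 + 22 + 27 + 32 = £226.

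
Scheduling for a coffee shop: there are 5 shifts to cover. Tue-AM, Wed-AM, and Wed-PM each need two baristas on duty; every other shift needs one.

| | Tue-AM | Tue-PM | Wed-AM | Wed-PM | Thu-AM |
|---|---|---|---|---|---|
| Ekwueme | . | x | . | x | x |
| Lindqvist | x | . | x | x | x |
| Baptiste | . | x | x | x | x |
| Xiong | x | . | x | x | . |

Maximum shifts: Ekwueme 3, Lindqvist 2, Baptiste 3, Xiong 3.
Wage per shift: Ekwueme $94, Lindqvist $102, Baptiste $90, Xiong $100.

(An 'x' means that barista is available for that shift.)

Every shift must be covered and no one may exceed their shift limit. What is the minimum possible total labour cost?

$760

Tue-AM can only be covered by Lindqvist and Xiong, so that assignment is forced.
Picking the cheapest available barista for each shift independently would cost $756, but that ignores the shift limits.
An optimal schedule: Tue-AM→Xiong+Lindqvist, Tue-PM→Baptiste, Wed-AM→Baptiste+Xiong, Wed-PM→Baptiste+Ekwueme, Thu-AM→Ekwueme.
Total: 100 + 102 + 90 + 90 + 100 + 90 + 94 + 94 = $760.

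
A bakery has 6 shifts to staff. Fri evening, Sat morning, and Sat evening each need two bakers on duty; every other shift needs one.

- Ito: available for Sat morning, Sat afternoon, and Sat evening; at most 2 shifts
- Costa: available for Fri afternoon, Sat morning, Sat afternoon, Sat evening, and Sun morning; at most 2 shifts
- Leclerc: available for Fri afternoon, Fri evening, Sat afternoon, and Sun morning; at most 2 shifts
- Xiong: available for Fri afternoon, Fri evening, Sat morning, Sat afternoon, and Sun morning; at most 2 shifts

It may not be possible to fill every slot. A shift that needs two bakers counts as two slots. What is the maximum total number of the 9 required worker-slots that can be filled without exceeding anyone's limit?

8

Total capacity across all bakers is 2+2+2+2 = 8, and 9 slots are needed, so at most 8 can be filled.
An assignment achieving 8: Fri afternoon→Costa, Fri evening→Leclerc+Xiong, Sat morning→Ito+Xiong, Sat evening→Ito+Costa, Sun morning→Leclerc.
Loads: Ito 2/2, Costa 2/2, Leclerc 2/2, Xiong 2/2.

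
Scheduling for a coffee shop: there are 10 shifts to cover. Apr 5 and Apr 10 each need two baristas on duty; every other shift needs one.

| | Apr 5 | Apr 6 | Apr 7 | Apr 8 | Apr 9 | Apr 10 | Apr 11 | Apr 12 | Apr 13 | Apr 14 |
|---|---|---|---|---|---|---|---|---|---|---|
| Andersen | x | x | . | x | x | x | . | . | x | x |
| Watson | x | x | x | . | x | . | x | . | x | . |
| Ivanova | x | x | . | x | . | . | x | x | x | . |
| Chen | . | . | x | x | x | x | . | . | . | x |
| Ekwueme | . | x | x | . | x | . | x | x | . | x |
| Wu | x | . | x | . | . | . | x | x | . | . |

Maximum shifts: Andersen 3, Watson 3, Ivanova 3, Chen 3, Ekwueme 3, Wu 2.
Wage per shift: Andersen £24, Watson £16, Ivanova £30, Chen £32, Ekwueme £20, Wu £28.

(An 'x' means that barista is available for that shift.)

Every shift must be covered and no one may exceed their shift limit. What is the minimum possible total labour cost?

Apr 10 can only be covered by Andersen and Chen, so that assignment is forced.
Picking the cheapest available barista for each shift independently would cost £240, but that ignores the shift limits.
An optimal schedule: Apr 5→Andersen+Wu, Apr 6→Watson, Apr 7→Watson, Apr 8→Andersen, Apr 9→Ekwueme, Apr 10→Andersen+Chen, Apr 11→Wu, Apr 12→Ekwueme, Apr 13→Watson, Apr 14→Ekwueme.
Total: 24 + 28 + 16 + 16 + 24 + 20 + 24 + 32 + 28 + 20 + 16 + 20 = £268.

£268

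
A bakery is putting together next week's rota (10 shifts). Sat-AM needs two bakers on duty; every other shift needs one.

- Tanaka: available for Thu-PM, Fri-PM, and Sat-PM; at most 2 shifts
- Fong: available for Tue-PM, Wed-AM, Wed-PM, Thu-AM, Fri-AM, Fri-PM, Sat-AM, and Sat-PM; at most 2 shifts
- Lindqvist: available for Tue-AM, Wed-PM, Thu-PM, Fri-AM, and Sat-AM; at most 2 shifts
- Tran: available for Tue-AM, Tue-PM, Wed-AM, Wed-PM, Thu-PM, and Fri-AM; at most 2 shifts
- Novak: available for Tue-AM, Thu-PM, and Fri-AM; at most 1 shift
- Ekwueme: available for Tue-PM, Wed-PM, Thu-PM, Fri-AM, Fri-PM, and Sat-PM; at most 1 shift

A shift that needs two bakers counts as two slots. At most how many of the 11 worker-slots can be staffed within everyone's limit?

10

Total capacity across all bakers is 2+2+2+2+1+1 = 10, and 11 slots are needed, so at most 10 can be filled.
An assignment achieving 10: Tue-AM→Lindqvist, Tue-PM→Tran, Wed-AM→Fong, Wed-PM→Tran, Thu-AM→Fong, Thu-PM→Novak, Fri-AM→Ekwueme, Fri-PM→Tanaka, Sat-AM→Lindqvist, Sat-PM→Tanaka.
Loads: Tanaka 2/2, Fong 2/2, Lindqvist 2/2, Tran 2/2, Novak 1/1, Ekwueme 1/1.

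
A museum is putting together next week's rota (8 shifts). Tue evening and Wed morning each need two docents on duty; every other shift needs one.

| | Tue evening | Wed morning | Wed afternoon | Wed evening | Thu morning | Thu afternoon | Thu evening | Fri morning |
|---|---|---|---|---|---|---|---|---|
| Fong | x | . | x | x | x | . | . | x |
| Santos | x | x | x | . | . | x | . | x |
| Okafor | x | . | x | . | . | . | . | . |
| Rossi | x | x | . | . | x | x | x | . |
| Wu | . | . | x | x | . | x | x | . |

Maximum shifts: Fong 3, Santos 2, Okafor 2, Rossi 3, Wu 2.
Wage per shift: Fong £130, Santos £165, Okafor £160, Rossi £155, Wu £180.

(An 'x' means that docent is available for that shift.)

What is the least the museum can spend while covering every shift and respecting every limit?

£1505

Wed morning can only be covered by Santos and Rossi, so that assignment is forced.
Picking the cheapest available docent for each shift independently would cost £1435, but that ignores the shift limits.
An optimal schedule: Tue evening→Okafor+Rossi, Wed morning→Santos+Rossi, Wed afternoon→Okafor, Wed evening→Fong, Thu morning→Fong, Thu afternoon→Santos, Thu evening→Rossi, Fri morning→Fong.
Total: 160 + 155 + 165 + 155 + 160 + 130 + 130 + 165 + 155 + 130 = £1505.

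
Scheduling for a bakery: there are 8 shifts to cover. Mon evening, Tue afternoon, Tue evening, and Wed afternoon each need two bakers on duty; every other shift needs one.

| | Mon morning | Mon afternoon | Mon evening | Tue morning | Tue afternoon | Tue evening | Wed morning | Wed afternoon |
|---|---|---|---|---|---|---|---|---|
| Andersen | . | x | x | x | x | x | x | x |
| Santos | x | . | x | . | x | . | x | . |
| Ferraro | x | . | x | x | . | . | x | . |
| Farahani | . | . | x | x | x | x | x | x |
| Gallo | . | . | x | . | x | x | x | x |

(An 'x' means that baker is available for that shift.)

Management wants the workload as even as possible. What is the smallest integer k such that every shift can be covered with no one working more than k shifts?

With 5 bakers and 12 worker-slots to fill, someone must work at least ⌈12/5⌉ = 3 shifts, so k ≥ 3.
k = 3 works: Mon morning→Santos, Mon afternoon→Andersen, Mon evening→Ferraro+Gallo, Tue morning→Andersen, Tue afternoon→Santos+Farahani, Tue evening→Andersen+Farahani, Wed morning→Santos, Wed afternoon→Farahani+Gallo.
Loads: Andersen 3, Santos 3, Ferraro 1, Farahani 3, Gallo 2 — all ≤ 3.

3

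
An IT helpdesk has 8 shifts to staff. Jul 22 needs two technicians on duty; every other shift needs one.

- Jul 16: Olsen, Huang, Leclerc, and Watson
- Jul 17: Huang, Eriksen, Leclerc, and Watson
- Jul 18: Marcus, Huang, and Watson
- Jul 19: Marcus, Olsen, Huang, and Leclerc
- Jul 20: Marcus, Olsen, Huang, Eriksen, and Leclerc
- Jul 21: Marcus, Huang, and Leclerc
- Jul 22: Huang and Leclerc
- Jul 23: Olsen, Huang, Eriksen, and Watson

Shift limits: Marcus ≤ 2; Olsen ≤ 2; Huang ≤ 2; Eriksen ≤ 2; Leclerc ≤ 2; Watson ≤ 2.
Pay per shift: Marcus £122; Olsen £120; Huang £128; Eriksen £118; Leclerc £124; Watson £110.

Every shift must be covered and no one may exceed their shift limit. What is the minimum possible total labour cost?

£1070

Jul 22 can only be covered by Huang and Leclerc, so that assignment is forced.
Picking the cheapest available technician for each shift independently would cost £1052, but that ignores the shift limits.
An optimal schedule: Jul 16→Watson, Jul 17→Eriksen, Jul 18→Watson, Jul 19→Olsen, Jul 20→Olsen, Jul 21→Marcus, Jul 22→Leclerc+Huang, Jul 23→Eriksen.
Total: 110 + 118 + 110 + 120 + 120 + 122 + 124 + 128 + 118 = £1070.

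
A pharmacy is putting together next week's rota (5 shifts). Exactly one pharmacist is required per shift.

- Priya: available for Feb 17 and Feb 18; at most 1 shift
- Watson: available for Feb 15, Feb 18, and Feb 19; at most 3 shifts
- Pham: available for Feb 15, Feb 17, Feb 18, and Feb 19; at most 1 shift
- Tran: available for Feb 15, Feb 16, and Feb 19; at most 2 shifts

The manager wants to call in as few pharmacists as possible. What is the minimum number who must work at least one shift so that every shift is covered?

5 slots to fill and no one can take more than 3, so at least ⌈5/3⌉ = 2 pharmacists are needed.
Shifts {Feb 16, Feb 17, Feb 18} need 3 slots, but among the pharmacists available for them (Priya, Watson, Pham, and Tran) any 2 together supply at most 2. So 2 pharmacists are not enough.
Priya, Watson, and Tran alone can cover everything: Feb 15→Watson, Feb 16→Tran, Feb 17→Priya, Feb 18→Watson, Feb 19→Watson.

3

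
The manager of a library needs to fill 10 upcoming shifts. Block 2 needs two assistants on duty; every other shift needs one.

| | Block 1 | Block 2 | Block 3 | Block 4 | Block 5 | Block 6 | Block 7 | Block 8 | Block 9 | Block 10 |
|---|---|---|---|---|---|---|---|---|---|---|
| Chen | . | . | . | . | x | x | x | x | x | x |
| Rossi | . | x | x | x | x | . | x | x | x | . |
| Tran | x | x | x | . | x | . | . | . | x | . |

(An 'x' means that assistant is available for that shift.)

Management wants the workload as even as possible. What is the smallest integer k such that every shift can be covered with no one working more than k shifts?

4

With 3 assistants and 11 worker-slots to fill, someone must work at least ⌈11/3⌉ = 4 shifts, so k ≥ 4.
k = 4 works: Block 1→Tran, Block 2→Rossi+Tran, Block 3→Rossi, Block 4→Rossi, Block 5→Rossi, Block 6→Chen, Block 7→Chen, Block 8→Chen, Block 9→Tran, Block 10→Chen.
Loads: Chen 4, Rossi 4, Tran 3 — all ≤ 4.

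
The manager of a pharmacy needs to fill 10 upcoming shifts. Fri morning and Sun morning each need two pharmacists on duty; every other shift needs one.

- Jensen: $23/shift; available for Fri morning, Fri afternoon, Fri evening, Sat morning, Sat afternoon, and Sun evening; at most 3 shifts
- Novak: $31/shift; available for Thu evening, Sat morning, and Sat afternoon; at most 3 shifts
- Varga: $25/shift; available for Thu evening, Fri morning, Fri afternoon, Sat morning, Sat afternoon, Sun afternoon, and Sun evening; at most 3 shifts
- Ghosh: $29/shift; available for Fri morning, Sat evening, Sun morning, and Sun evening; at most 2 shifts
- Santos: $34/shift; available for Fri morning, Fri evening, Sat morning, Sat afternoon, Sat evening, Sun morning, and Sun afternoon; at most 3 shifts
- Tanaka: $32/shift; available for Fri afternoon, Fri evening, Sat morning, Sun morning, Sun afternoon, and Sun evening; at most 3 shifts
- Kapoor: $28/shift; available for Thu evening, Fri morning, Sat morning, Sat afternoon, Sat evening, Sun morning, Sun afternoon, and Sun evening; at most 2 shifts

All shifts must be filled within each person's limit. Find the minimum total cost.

$320

Picking the cheapest available pharmacist for each shift independently would cost $298, but that ignores the shift limits.
An optimal schedule: Thu evening→Varga, Fri morning→Varga+Ghosh, Fri afternoon→Jensen, Fri evening→Jensen, Sat morning→Novak, Sat afternoon→Novak, Sat evening→Kapoor, Sun morning→Kapoor+Ghosh, Sun afternoon→Varga, Sun evening→Jensen.
Total: 25 + 25 + 29 + 23 + 23 + 31 + 31 + 28 + 28 + 29 + 25 + 23 = $320.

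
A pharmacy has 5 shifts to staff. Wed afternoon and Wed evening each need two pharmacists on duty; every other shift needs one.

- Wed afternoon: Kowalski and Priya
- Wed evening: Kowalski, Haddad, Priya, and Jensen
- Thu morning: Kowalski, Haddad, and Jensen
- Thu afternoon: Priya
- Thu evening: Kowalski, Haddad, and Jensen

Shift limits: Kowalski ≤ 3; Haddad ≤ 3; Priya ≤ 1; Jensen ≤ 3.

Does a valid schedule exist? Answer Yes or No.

No

Total capacity is 10 and 7 slots are needed, so capacity alone doesn't rule it out.
Shifts {Wed afternoon, Thu afternoon} need 3 worker-slots in total, but the pharmacists available for any of those shifts (Kowalski and Priya) can supply at most 2 among them. So no valid schedule exists.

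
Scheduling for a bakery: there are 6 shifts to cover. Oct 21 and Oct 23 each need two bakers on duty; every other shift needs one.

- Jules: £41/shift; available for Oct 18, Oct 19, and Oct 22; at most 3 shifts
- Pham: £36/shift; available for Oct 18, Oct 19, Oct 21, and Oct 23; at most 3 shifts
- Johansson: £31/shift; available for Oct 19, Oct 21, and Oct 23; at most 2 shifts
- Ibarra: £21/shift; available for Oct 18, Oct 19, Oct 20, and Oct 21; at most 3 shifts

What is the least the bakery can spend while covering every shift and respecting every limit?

Oct 20 can only be covered by Ibarra, so that assignment is forced.
Oct 22 can only be covered by Jules, so that assignment is forced.
Oct 23 can only be covered by Pham and Johansson, so that assignment is forced.
Picking the cheapest available baker for each shift independently would cost £223, but that ignores the shift limits.
An optimal schedule: Oct 18→Ibarra, Oct 19→Pham, Oct 20→Ibarra, Oct 21→Ibarra+Johansson, Oct 22→Jules, Oct 23→Johansson+Pham.
Total: 21 + 36 + 21 + 21 + 31 + 41 + 31 + 36 = £238.

£238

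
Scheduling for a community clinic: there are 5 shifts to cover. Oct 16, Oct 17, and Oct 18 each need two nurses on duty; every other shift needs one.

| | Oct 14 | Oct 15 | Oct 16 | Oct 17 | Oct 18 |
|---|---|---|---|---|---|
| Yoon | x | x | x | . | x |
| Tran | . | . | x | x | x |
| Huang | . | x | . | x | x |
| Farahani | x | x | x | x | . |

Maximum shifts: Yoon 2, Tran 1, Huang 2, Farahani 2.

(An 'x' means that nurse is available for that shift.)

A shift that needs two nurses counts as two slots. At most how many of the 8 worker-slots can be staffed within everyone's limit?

Total capacity across all nurses is 2+1+2+2 = 7, and 8 slots are needed, so at most 7 can be filled.
An assignment achieving 7: Oct 14→Yoon, Oct 15→Yoon, Oct 16→Tran+Farahani, Oct 17→Huang+Farahani, Oct 18→Huang.
Loads: Yoon 2/2, Tran 1/1, Huang 2/2, Farahani 2/2.

7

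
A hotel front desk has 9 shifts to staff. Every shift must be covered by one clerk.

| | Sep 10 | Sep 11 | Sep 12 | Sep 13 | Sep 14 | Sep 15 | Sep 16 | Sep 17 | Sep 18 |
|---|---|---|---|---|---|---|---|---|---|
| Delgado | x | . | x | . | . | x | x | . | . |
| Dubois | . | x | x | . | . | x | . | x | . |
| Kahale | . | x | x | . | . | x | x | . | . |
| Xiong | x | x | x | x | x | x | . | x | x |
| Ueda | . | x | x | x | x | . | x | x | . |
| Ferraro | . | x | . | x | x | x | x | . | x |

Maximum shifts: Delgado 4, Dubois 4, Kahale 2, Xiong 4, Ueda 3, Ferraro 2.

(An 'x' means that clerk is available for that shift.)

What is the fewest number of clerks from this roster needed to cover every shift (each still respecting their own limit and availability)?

9 slots to fill and no one can take more than 4, so at least ⌈9/4⌉ = 3 clerks are needed.
Delgado, Dubois, and Xiong alone can cover everything: Sep 10→Delgado, Sep 11→Dubois, Sep 12→Delgado, Sep 13→Xiong, Sep 14→Xiong, Sep 15→Delgado, Sep 16→Delgado, Sep 17→Dubois, Sep 18→Xiong.

3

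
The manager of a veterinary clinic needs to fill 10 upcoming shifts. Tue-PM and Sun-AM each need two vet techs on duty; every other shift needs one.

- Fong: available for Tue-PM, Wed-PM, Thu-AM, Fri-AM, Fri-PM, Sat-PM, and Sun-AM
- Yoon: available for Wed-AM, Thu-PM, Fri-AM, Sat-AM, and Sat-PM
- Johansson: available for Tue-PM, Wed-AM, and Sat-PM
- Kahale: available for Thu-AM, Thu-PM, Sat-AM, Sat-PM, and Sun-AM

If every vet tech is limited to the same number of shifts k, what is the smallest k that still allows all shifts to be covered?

With 4 vet techs and 12 worker-slots to fill, someone must work at least ⌈12/4⌉ = 3 shifts, so k ≥ 3.
k = 3 fails: Shifts {Tue-PM, Wed-PM, Fri-PM, Sun-AM} need 6 worker-slots in total, but the vet techs available for any of those shifts (Fong, Johansson, and Kahale) can supply at most 5 among them. So no valid schedule exists.
k = 4 works: Tue-PM→Fong+Johansson, Wed-AM→Yoon, Wed-PM→Fong, Thu-AM→Kahale, Thu-PM→Yoon, Fri-AM→Yoon, Fri-PM→Fong, Sat-AM→Yoon, Sat-PM→Johansson, Sun-AM→Fong+Kahale.
Loads: Fong 4, Yoon 4, Johansson 2, Kahale 2 — all ≤ 4.

4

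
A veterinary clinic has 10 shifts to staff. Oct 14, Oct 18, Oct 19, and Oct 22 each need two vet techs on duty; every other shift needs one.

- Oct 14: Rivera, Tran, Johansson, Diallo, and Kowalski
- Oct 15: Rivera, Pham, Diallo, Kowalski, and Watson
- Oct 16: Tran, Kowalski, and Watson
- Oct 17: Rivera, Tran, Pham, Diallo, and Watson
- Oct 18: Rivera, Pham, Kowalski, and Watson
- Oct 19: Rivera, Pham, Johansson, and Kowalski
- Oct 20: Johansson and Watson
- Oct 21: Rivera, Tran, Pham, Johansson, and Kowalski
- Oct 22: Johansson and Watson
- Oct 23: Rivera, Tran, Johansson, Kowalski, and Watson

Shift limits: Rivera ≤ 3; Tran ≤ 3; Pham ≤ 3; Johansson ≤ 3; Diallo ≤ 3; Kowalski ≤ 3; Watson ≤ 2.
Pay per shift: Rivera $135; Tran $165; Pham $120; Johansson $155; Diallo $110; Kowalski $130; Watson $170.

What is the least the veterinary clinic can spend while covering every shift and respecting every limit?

Oct 22 can only be covered by Johansson and Watson, so that assignment is forced.
Picking the cheapest available vet tech for each shift independently would cost $1820, but that ignores the shift limits.
An optimal schedule: Oct 14→Diallo+Rivera, Oct 15→Diallo, Oct 16→Kowalski, Oct 17→Diallo, Oct 18→Pham+Kowalski, Oct 19→Pham+Rivera, Oct 20→Johansson, Oct 21→Pham, Oct 22→Johansson+Watson, Oct 23→Kowalski.
Total: 110 + 135 + 110 + 130 + 110 + 120 + 130 + 120 + 135 + 155 + 120 + 155 + 170 + 130 = $1830.

$1830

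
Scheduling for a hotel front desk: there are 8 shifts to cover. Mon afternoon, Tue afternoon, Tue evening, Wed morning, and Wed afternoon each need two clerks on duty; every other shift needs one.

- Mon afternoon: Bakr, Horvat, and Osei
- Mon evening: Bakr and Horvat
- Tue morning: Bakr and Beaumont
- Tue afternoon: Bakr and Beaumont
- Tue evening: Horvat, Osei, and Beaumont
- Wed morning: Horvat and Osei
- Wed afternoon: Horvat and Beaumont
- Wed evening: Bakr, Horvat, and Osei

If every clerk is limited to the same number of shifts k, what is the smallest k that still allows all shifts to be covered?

With 4 clerks and 13 worker-slots to fill, someone must work at least ⌈13/4⌉ = 4 shifts, so k ≥ 4.
k = 4 works: Mon afternoon→Bakr+Horvat, Mon evening→Bakr, Tue morning→Bakr, Tue afternoon→Bakr+Beaumont, Tue evening→Horvat+Osei, Wed morning→Horvat+Osei, Wed afternoon→Horvat+Beaumont, Wed evening→Osei.
Loads: Bakr 4, Horvat 4, Osei 3, Beaumont 2 — all ≤ 4.

4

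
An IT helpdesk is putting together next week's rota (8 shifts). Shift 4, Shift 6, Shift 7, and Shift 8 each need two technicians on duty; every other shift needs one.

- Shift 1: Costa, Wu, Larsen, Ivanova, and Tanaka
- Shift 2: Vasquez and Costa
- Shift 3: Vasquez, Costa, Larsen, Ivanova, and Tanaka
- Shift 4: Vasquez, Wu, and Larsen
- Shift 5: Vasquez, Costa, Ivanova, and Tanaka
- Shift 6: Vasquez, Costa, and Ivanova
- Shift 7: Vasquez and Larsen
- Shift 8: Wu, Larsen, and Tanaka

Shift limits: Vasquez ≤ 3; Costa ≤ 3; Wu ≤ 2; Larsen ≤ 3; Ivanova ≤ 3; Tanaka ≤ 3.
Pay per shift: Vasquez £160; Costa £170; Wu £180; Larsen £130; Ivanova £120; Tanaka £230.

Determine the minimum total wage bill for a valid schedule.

£1750

Shift 7 can only be covered by Vasquez and Larsen, so that assignment is forced.
Picking the cheapest available technician for each shift independently would cost £1690, but that ignores the shift limits.
An optimal schedule: Shift 1→Ivanova, Shift 2→Vasquez, Shift 3→Costa, Shift 4→Larsen+Vasquez, Shift 5→Ivanova, Shift 6→Ivanova+Costa, Shift 7→Larsen+Vasquez, Shift 8→Larsen+Wu.
Total: 120 + 160 + 170 + 130 + 160 + 120 + 120 + 170 + 130 + 160 + 130 + 180 = £1750.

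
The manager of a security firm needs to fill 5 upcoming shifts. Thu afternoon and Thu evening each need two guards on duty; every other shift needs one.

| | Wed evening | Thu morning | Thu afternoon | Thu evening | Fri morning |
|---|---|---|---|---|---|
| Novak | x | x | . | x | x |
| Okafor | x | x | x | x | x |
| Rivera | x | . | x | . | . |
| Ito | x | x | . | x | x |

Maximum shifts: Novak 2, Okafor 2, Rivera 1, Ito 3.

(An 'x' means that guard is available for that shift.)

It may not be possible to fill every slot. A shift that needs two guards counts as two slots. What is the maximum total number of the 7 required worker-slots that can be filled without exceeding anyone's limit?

7

Total capacity across all guards is 2+2+1+3 = 8, and 7 slots are needed, so at most 7 can be filled.
An assignment achieving 7: Wed evening→Ito, Thu morning→Novak, Thu afternoon→Okafor+Rivera, Thu evening→Novak+Okafor, Fri morning→Ito.
Loads: Novak 2/2, Okafor 2/2, Rivera 1/1, Ito 2/3.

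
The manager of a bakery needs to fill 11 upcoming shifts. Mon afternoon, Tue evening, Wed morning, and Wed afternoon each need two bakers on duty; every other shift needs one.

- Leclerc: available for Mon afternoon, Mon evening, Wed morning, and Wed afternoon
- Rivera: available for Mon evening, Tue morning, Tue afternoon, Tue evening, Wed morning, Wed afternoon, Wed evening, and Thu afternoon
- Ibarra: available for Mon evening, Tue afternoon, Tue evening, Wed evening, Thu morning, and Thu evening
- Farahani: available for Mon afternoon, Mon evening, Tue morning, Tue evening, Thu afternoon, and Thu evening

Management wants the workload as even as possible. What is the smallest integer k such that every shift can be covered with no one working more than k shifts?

4

With 4 bakers and 15 worker-slots to fill, someone must work at least ⌈15/4⌉ = 4 shifts, so k ≥ 4.
k = 4 works: Mon afternoon→Leclerc+Farahani, Mon evening→Leclerc, Tue morning→Rivera, Tue afternoon→Rivera, Tue evening→Ibarra+Farahani, Wed morning→Leclerc+Rivera, Wed afternoon→Leclerc+Rivera, Wed evening→Ibarra, Thu morning→Ibarra, Thu afternoon→Farahani, Thu evening→Ibarra.
Loads: Leclerc 4, Rivera 4, Ibarra 4, Farahani 3 — all ≤ 4.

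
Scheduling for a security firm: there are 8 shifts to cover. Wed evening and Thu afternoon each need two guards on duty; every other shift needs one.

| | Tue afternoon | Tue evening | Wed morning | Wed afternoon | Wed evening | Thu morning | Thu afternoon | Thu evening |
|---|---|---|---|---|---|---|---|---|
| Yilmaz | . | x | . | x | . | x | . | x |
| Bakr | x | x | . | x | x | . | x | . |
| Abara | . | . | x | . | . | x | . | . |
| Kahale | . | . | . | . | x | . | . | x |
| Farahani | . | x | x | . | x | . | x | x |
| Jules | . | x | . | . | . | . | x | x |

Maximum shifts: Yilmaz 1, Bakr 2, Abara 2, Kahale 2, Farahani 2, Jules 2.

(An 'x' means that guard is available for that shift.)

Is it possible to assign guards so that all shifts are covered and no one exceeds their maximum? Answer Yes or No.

Tue afternoon can only be covered by Bakr, so that assignment is forced.
One valid schedule: Tue afternoon→Bakr, Tue evening→Farahani, Wed morning→Abara, Wed afternoon→Yilmaz, Wed evening→Bakr+Kahale, Thu morning→Abara, Thu afternoon→Farahani+Jules, Thu evening→Kahale.
Loads: Yilmaz 1/1, Bakr 2/2, Abara 2/2, Kahale 2/2, Farahani 2/2, Jules 1/2 — all within limits.

Yes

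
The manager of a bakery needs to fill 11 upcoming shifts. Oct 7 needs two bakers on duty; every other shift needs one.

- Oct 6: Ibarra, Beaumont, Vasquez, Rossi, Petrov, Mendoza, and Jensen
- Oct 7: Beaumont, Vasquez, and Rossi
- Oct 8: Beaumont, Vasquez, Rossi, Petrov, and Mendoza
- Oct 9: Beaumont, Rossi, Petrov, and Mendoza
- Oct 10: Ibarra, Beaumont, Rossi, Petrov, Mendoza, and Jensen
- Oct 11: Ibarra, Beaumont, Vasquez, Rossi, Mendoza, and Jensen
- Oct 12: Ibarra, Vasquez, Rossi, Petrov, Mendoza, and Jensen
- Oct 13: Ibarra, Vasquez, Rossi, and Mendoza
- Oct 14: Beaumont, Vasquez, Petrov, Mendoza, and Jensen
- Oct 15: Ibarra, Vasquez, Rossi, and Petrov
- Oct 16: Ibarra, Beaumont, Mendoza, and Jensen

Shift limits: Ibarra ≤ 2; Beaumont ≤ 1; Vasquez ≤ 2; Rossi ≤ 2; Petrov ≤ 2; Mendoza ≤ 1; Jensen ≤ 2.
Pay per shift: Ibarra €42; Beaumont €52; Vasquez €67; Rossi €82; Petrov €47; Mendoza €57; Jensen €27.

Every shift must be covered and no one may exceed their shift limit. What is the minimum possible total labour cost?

Picking the cheapest available baker for each shift independently would cost €459, but that ignores the shift limits.
An optimal schedule: Oct 6→Jensen, Oct 7→Beaumont+Vasquez, Oct 8→Vasquez, Oct 9→Rossi, Oct 10→Rossi, Oct 11→Jensen, Oct 12→Petrov, Oct 13→Ibarra, Oct 14→Petrov, Oct 15→Ibarra, Oct 16→Mendoza.
Total: 27 + 52 + 67 + 67 + 82 + 82 + 27 + 47 + 42 + 47 + 42 + 57 = €639.

€639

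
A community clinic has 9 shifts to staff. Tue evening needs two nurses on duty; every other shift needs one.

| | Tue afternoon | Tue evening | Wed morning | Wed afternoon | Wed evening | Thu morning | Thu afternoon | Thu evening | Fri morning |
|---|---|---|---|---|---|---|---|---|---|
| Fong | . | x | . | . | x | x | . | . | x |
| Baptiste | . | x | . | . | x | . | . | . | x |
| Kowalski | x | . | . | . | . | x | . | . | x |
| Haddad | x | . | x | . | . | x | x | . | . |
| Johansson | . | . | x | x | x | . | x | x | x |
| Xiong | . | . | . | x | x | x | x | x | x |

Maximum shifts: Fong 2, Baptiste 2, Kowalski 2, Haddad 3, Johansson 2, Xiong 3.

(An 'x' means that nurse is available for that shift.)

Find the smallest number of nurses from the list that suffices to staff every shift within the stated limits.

4

10 slots to fill and no one can take more than 3, so at least ⌈10/3⌉ = 4 nurses are needed.
Fong, Baptiste, Haddad, and Xiong alone can cover everything: Tue afternoon→Haddad, Tue evening→Fong+Baptiste, Wed morning→Haddad, Wed afternoon→Xiong, Wed evening→Fong, Thu morning→Xiong, Thu afternoon→Haddad, Thu evening→Xiong, Fri morning→Baptiste.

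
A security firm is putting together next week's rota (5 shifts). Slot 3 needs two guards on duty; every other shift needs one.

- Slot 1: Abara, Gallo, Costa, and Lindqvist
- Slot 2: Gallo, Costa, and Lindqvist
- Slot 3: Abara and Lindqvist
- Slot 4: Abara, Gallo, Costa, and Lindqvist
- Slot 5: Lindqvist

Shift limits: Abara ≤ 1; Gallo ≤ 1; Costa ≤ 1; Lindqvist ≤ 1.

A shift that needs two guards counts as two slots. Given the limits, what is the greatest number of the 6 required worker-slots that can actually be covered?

4

Total capacity across all guards is 1+1+1+1 = 4, and 6 slots are needed, so at most 4 can be filled.
An assignment achieving 4: Slot 1→Costa, Slot 2→Gallo, Slot 3→Abara, Slot 5→Lindqvist.
Loads: Abara 1/1, Gallo 1/1, Costa 1/1, Lindqvist 1/1.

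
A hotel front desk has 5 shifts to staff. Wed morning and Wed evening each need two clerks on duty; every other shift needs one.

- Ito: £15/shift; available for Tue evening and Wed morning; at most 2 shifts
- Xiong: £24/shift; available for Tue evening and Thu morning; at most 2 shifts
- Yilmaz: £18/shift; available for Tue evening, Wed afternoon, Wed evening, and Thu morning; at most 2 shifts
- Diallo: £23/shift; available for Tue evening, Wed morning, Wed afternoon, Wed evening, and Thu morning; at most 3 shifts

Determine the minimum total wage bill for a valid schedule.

Wed morning can only be covered by Ito and Diallo, so that assignment is forced.
Wed evening can only be covered by Yilmaz and Diallo, so that assignment is forced.
Picking the cheapest available clerk for each shift independently would cost £130, but that ignores the shift limits.
An optimal schedule: Tue evening→Ito, Wed morning→Ito+Diallo, Wed afternoon→Yilmaz, Wed evening→Yilmaz+Diallo, Thu morning→Diallo.
Total: 15 + 15 + 23 + 18 + 18 + 23 + 23 = £135.

£135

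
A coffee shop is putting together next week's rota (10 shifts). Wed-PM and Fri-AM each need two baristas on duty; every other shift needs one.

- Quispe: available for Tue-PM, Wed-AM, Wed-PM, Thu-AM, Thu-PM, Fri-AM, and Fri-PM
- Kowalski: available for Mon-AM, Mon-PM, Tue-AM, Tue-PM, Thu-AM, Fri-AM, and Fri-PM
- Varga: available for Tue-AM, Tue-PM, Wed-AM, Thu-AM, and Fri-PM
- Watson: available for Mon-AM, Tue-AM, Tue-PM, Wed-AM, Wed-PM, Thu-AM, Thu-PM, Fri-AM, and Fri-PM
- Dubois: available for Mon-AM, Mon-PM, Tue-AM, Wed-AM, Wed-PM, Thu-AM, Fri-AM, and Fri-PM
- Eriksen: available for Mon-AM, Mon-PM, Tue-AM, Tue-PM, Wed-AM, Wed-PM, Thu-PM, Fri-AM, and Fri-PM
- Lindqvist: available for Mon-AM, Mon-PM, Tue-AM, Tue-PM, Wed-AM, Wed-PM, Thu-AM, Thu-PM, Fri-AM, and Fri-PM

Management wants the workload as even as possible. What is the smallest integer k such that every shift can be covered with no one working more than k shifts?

2

With 7 baristas and 12 worker-slots to fill, someone must work at least ⌈12/7⌉ = 2 shifts, so k ≥ 2.
k = 2 works: Mon-AM→Kowalski, Mon-PM→Kowalski, Tue-AM→Varga, Tue-PM→Quispe, Wed-AM→Varga, Wed-PM→Dubois+Eriksen, Thu-AM→Watson, Thu-PM→Quispe, Fri-AM→Dubois+Eriksen, Fri-PM→Watson.
Loads: Quispe 2, Kowalski 2, Varga 2, Watson 2, Dubois 2, Eriksen 2, Lindqvist 0 — all ≤ 2.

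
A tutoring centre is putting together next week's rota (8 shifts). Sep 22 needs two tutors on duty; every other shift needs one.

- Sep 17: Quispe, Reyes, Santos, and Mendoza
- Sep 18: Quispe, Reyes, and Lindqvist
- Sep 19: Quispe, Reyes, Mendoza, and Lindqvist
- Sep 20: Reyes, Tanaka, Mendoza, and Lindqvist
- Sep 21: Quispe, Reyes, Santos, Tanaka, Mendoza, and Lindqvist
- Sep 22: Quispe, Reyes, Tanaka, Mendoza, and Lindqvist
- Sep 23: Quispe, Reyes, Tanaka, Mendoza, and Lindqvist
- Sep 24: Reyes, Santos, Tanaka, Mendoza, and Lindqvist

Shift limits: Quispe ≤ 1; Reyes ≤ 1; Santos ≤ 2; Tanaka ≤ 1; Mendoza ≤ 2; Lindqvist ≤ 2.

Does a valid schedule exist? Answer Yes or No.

Yes

One valid schedule: Sep 17→Reyes, Sep 18→Quispe, Sep 19→Mendoza, Sep 20→Tanaka, Sep 21→Santos, Sep 22→Mendoza+Lindqvist, Sep 23→Lindqvist, Sep 24→Santos.
Loads: Quispe 1/1, Reyes 1/1, Santos 2/2, Tanaka 1/1, Mendoza 2/2, Lindqvist 2/2 — all within limits.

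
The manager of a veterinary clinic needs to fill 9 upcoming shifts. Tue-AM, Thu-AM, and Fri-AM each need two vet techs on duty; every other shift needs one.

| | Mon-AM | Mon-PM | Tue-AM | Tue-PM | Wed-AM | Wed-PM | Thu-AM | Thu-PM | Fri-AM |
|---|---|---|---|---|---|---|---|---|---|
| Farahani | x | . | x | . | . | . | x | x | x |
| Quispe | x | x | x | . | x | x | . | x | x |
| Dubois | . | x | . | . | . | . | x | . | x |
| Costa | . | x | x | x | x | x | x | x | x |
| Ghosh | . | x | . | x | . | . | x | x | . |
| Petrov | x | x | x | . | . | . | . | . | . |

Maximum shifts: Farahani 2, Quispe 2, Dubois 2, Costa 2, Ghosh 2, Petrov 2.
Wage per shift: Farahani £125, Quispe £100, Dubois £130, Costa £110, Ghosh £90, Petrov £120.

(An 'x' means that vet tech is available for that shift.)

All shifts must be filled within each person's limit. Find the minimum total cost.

Picking the cheapest available vet tech for each shift independently would cost £1190, but that ignores the shift limits.
An optimal schedule: Mon-AM→Farahani, Mon-PM→Petrov, Tue-AM→Farahani+Petrov, Tue-PM→Costa, Wed-AM→Quispe, Wed-PM→Quispe, Thu-AM→Dubois+Ghosh, Thu-PM→Ghosh, Fri-AM→Dubois+Costa.
Total: 125 + 120 + 125 + 120 + 110 + 100 + 100 + 130 + 90 + 90 + 130 + 110 = £1350.

£1350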